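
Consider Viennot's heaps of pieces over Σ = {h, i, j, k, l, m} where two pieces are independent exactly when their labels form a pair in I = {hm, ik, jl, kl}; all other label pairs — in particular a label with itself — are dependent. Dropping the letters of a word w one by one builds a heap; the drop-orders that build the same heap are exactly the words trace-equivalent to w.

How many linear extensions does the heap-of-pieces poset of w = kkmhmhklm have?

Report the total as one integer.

0(k) covers ∅
1(k) covers 0:k
2(m) covers 1:k
3(h) covers 1:k
4(m) covers 2:m
5(h) covers 3:h
6(k) covers 4:m, 5:h
7(l) covers 4:m, 5:h
8(m) covers 6:k, 7:l
floor of heap: 0:k
completions by unplaced set U, small U first (add the entries for U minus each lowest piece of U):
  |U|=1: {8}:1
  |U|=2: {6,8}:1  {7,8}:1
  |U|=3: {6,7,8}:2
  |U|=4: {4,6,7,8}:2  {5,6,7,8}:2
  |U|=5: {2,4,6,7,8}:2  {3,5,6,7,8}:2  {4,5,6,7,8}:4
  |U|=6: {2,4,5,6,7,8}:6  {3,4,5,6,7,8}:6
  |U|=7: {2,3,4,5,6,7,8}:12
  start at 0(k): 12

12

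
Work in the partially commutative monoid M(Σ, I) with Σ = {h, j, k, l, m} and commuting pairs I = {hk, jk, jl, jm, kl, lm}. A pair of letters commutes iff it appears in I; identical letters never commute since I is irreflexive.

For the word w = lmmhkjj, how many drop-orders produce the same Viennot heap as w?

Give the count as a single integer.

13

0(l) covers ∅
1(m) covers ∅
2(m) covers 1:m
3(h) covers 0:l, 2:m
4(k) covers 2:m
5(j) covers 3:h
6(j) covers 5:j
floor of heap: 0:l, 1:m
completions by unplaced set U, small U first (add the entries for U minus each lowest piece of U):
  |U|=1: {4}:1  {6}:1
  |U|=2: {4,6}:2  {5,6}:1
  |U|=3: {3,5,6}:1  {4,5,6}:3
  |U|=4: {0,3,5,6}:1  {3,4,5,6}:4
  |U|=5: {0,3,4,5,6}:5  {2,3,4,5,6}:4
  start at 0(l): 4
  start at 1(m): 9
sum over floor = 13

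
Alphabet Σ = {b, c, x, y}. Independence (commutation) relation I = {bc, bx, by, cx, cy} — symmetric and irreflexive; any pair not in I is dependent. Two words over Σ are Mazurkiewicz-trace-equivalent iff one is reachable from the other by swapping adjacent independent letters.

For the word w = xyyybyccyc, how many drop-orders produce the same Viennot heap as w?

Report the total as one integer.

840

0(x) covers ∅
1(y) covers 0:x
2(y) covers 1:y
3(y) covers 2:y
4(b) covers ∅
5(y) covers 3:y
6(c) covers ∅
7(c) covers 6:c
8(y) covers 5:y
9(c) covers 7:c
floor of heap: 0:x, 4:b, 6:c
completions by unplaced set U, small U first (add the entries for U minus each lowest piece of U):
  |U|=1: {4}:1  {8}:1  {9}:1
  |U|=2: {4,8}:2  {4,9}:2  {5,8}:1  {7,9}:1  {8,9}:2
  |U|=3: {3,5,8}:1  {4,5,8}:3  {4,7,9}:3  {4,8,9}:6  {5,8,9}:3  {6,7,9}:1  {7,8,9}:3
  |U|=4: {2,3,5,8}:1  {3,4,5,8}:4  {3,5,8,9}:4  {4,5,8,9}:12  {4,6,7,9}:4  {4,7,8,9}:12  {5,7,8,9}:6  {6,7,8,9}:4
  |U|=5: {1,2,3,5,8}:1  {2,3,4,5,8}:5  {2,3,5,8,9}:5  {3,4,5,8,9}:20  {3,5,7,8,9}:10  {4,5,7,8,9}:30  {4,6,7,8,9}:20  {5,6,7,8,9}:10
  |U|=6: {0,1,2,3,5,8}:1  {1,2,3,4,5,8}:6  {1,2,3,5,8,9}:6  {2,3,4,5,8,9}:30  {2,3,5,7,8,9}:15  {3,4,5,7,8,9}:60  {3,5,6,7,8,9}:20  {4,5,6,7,8,9}:60
  |U|=7: {0,1,2,3,4,5,8}:7  {0,1,2,3,5,8,9}:7  {1,2,3,4,5,8,9}:42  {1,2,3,5,7,8,9}:21  {2,3,4,5,7,8,9}:105  {2,3,5,6,7,8,9}:35  {3,4,5,6,7,8,9}:140
  |U|=8: {0,1,2,3,4,5,8,9}:56  {0,1,2,3,5,7,8,9}:28  {1,2,3,4,5,7,8,9}:168  {1,2,3,5,6,7,8,9}:56  {2,3,4,5,6,7,8,9}:280
  start at 0(x): 504
  start at 4(b): 84
  start at 6(c): 252
sum over floor = 840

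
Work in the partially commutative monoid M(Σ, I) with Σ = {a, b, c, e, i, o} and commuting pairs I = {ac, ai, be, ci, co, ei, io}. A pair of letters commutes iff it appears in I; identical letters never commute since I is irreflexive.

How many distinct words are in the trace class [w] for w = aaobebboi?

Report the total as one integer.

piece 0:a — minimal
piece 1:a rests on {0:a}
piece 2:o rests on {1:a}
piece 3:b rests on {2:o}
piece 4:e rests on {2:o}
piece 5:b rests on {3:b}
piece 6:b rests on {5:b}
piece 7:o rests on {4:e, 6:b}
piece 8:i rests on {6:b}
minimal pieces: {0:a}
ways to finish when only these pieces remain (= sum over removing one remaining piece with nothing left below it):
  1 left: {7}→1  {8}→1
  2 left: {4,7}→1  {7,8}→2
  3 left: {4,7,8}→3  {6,7,8}→2
  4 left: {4,6,7,8}→5  {5,6,7,8}→2
  5 left: {3,5,6,7,8}→2  {4,5,6,7,8}→7
  6 left: {3,4,5,6,7,8}→9
  7 left: {2,3,4,5,6,7,8}→9
  placing 0:a first → 9 extensions

9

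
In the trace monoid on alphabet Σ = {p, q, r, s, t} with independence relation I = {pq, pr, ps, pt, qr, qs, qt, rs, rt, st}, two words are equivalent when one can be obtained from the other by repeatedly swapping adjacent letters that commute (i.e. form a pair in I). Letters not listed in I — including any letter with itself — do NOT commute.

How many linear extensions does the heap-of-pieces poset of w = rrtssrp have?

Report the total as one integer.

#0=r has no predecessor
#1=r depends on [0:r]
#2=t has no predecessor
#3=s has no predecessor
#4=s depends on [3:s]
#5=r depends on [1:r]
#6=p has no predecessor
sources: [0:r, 2:t, 3:s, 6:p]
N(rest) = Σ N(rest − s) over sources s of rest; N(one piece) = 1:
  size 1 → [2]=1  [4]=1  [5]=1  [6]=1
  size 2 → [1,5]=1  [2,4]=2  [2,5]=2  [2,6]=2  [3,4]=1  [4,5]=2  [4,6]=2  [5,6]=2
  size 3 → [0,1,5]=1  [1,2,5]=3  [1,4,5]=3  [1,5,6]=3  [2,3,4]=3  [2,4,5]=6  [2,4,6]=6  [2,5,6]=6  [3,4,5]=3  [3,4,6]=3  [4,5,6]=6
  size 4 → [0,1,2,5]=4  [0,1,4,5]=4  [0,1,5,6]=4  [1,2,4,5]=12  [1,2,5,6]=12  [1,3,4,5]=6  [1,4,5,6]=12  [2,3,4,5]=12  [2,3,4,6]=12  [2,4,5,6]=24  [3,4,5,6]=12
  size 5 → [0,1,2,4,5]=20  [0,1,2,5,6]=20  [0,1,3,4,5]=10  [0,1,4,5,6]=20  [1,2,3,4,5]=30  [1,2,4,5,6]=60  [1,3,4,5,6]=30  [2,3,4,5,6]=60
  first=0(r) contributes 180
  first=2(t) contributes 60
  first=3(s) contributes 120
  first=6(p) contributes 60
|[w]| = 420

420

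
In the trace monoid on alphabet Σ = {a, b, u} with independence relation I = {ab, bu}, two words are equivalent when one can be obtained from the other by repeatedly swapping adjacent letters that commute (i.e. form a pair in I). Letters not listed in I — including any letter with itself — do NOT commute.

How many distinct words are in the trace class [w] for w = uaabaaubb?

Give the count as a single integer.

piece 0:u — minimal
piece 1:a rests on {0:u}
piece 2:a rests on {1:a}
piece 3:b — minimal
piece 4:a rests on {2:a}
piece 5:a rests on {4:a}
piece 6:u rests on {5:a}
piece 7:b rests on {3:b}
piece 8:b rests on {7:b}
minimal pieces: {0:u, 3:b}
ways to finish when only these pieces remain (= sum over removing one remaining piece with nothing left below it):
  1 left: {6}→1  {8}→1
  2 left: {5,6}→1  {6,8}→2  {7,8}→1
  3 left: {3,7,8}→1  {4,5,6}→1  {5,6,8}→3  {6,7,8}→3
  4 left: {2,4,5,6}→1  {3,6,7,8}→4  {4,5,6,8}→4  {5,6,7,8}→6
  5 left: {1,2,4,5,6}→1  {2,4,5,6,8}→5  {3,5,6,7,8}→10  {4,5,6,7,8}→10
  6 left: {0,1,2,4,5,6}→1  {1,2,4,5,6,8}→6  {2,4,5,6,7,8}→15  {3,4,5,6,7,8}→20
  7 left: {0,1,2,4,5,6,8}→7  {1,2,4,5,6,7,8}→21  {2,3,4,5,6,7,8}→35
  placing 0:u first → 56 extensions
  placing 3:b first → 28 extensions
total linear extensions = 84

84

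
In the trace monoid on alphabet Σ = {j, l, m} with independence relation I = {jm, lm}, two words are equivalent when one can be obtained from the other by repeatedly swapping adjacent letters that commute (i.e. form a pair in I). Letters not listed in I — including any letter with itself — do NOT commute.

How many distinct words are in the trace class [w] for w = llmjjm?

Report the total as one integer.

0(l) covers ∅
1(l) covers 0:l
2(m) covers ∅
3(j) covers 1:l
4(j) covers 3:j
5(m) covers 2:m
floor of heap: 0:l, 2:m
completions by unplaced set U, small U first (add the entries for U minus each lowest piece of U):
  |U|=1: {4}:1  {5}:1
  |U|=2: {2,5}:1  {3,4}:1  {4,5}:2
  |U|=3: {1,3,4}:1  {2,4,5}:3  {3,4,5}:3
  |U|=4: {0,1,3,4}:1  {1,3,4,5}:4  {2,3,4,5}:6
  start at 0(l): 10
  start at 2(m): 5
sum over floor = 15

15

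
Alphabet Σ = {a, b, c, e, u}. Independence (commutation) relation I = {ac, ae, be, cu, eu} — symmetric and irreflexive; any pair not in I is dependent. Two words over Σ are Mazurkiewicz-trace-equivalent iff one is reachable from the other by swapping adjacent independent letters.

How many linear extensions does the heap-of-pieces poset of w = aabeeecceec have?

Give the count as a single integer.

drop 0:a onto floor
drop 1:a onto {0:a}
drop 2:b onto {1:a}
drop 3:e onto floor
drop 4:e onto {3:e}
drop 5:e onto {4:e}
drop 6:c onto {2:b, 5:e}
drop 7:c onto {6:c}
drop 8:e onto {7:c}
drop 9:e onto {8:e}
drop 10:c onto {9:e}
ground layer = {0:a, 3:e}
drop-orders for the pieces not yet dropped (sum over which currently-grounded one goes next):
  1 to go: {10} 1
  2 to go: {9,10} 1
  3 to go: {8,9,10} 1
  4 to go: {7,8,9,10} 1
  5 to go: {6,7,8,9,10} 1
  6 to go: {2,6,7,8,9,10} 1  {5,6,7,8,9,10} 1
  7 to go: {1,2,6,7,8,9,10} 1  {2,5,6,7,8,9,10} 2  {4,5,6,7,8,9,10} 1
  8 to go: {0,1,2,6,7,8,9,10} 1  {1,2,5,6,7,8,9,10} 3  {2,4,5,6,7,8,9,10} 3  {3,4,5,6,7,8,9,10} 1
  9 to go: {0,1,2,5,6,7,8,9,10} 4  {1,2,4,5,6,7,8,9,10} 6  {2,3,4,5,6,7,8,9,10} 4
  if 0:a drops first: 10 orders
  if 3:e drops first: 10 orders
heap linearizations: 20

20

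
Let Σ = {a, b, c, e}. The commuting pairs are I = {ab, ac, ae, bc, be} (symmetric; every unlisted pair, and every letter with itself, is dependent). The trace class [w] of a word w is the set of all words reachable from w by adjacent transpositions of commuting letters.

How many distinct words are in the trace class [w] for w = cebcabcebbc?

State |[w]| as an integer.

2310

piece 0:c — minimal
piece 1:e rests on {0:c}
piece 2:b — minimal
piece 3:c rests on {1:e}
piece 4:a — minimal
piece 5:b rests on {2:b}
piece 6:c rests on {3:c}
piece 7:e rests on {6:c}
piece 8:b rests on {5:b}
piece 9:b rests on {8:b}
piece 10:c rests on {7:e}
minimal pieces: {0:c, 2:b, 4:a}
ways to finish when only these pieces remain (= sum over removing one remaining piece with nothing left below it):
  1 left: {4}→1  {9}→1  {10}→1
  2 left: {4,9}→2  {4,10}→2  {7,10}→1  {8,9}→1  {9,10}→2
  3 left: {4,7,10}→3  {4,8,9}→3  {4,9,10}→6  {5,8,9}→1  {6,7,10}→1  {7,9,10}→3  {8,9,10}→3
  4 left: {2,5,8,9}→1  {3,6,7,10}→1  {4,5,8,9}→4  {4,6,7,10}→4  {4,7,9,10}→12  {4,8,9,10}→12  {5,8,9,10}→4  {6,7,9,10}→4  {7,8,9,10}→6
  5 left: {1,3,6,7,10}→1  {2,4,5,8,9}→5  {2,5,8,9,10}→5  {3,4,6,7,10}→5  {3,6,7,9,10}→5  {4,5,8,9,10}→20  {4,6,7,9,10}→20  {4,7,8,9,10}→30  {5,7,8,9,10}→10  {6,7,8,9,10}→10
  6 left: {0,1,3,6,7,10}→1  {1,3,4,6,7,10}→6  {1,3,6,7,9,10}→6  {2,4,5,8,9,10}→30  {2,5,7,8,9,10}→15  {3,4,6,7,9,10}→30  {3,6,7,8,9,10}→15  {4,5,7,8,9,10}→60  {4,6,7,8,9,10}→60  {5,6,7,8,9,10}→20
  7 left: {0,1,3,4,6,7,10}→7  {0,1,3,6,7,9,10}→7  {1,3,4,6,7,9,10}→42  {1,3,6,7,8,9,10}→21  {2,4,5,7,8,9,10}→105  {2,5,6,7,8,9,10}→35  {3,4,6,7,8,9,10}→105  {3,5,6,7,8,9,10}→35  {4,5,6,7,8,9,10}→140
  8 left: {0,1,3,4,6,7,9,10}→56  {0,1,3,6,7,8,9,10}→28  {1,3,4,6,7,8,9,10}→168  {1,3,5,6,7,8,9,10}→56  {2,3,5,6,7,8,9,10}→70  {2,4,5,6,7,8,9,10}→280  {3,4,5,6,7,8,9,10}→280
  9 left: {0,1,3,4,6,7,8,9,10}→252  {0,1,3,5,6,7,8,9,10}→84  {1,2,3,5,6,7,8,9,10}→126  {1,3,4,5,6,7,8,9,10}→504  {2,3,4,5,6,7,8,9,10}→630
  placing 0:c first → 1260 extensions
  placing 2:b first → 840 extensions
  placing 4:a first → 210 extensions
total linear extensions = 2310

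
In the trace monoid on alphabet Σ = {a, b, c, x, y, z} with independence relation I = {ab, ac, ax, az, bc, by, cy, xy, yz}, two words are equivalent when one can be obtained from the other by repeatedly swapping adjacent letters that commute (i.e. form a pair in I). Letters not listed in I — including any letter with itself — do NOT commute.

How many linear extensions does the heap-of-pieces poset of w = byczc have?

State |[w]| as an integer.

drop 0:b onto floor
drop 1:y onto floor
drop 2:c onto floor
drop 3:z onto {0:b, 2:c}
drop 4:c onto {3:z}
ground layer = {0:b, 1:y, 2:c}
drop-orders for the pieces not yet dropped (sum over which currently-grounded one goes next):
  1 to go: {1} 1  {4} 1
  2 to go: {1,4} 2  {3,4} 1
  3 to go: {0,3,4} 1  {1,3,4} 3  {2,3,4} 1
  if 0:b drops first: 4 orders
  if 1:y drops first: 2 orders
  if 2:c drops first: 4 orders
heap linearizations: 10

10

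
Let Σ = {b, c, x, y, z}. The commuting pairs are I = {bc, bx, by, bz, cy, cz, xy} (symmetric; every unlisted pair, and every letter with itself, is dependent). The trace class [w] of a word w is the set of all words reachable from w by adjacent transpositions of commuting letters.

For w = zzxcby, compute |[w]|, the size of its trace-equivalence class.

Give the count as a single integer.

18

drop 0:z onto floor
drop 1:z onto {0:z}
drop 2:x onto {1:z}
drop 3:c onto {2:x}
drop 4:b onto floor
drop 5:y onto {1:z}
ground layer = {0:z, 4:b}
drop-orders for the pieces not yet dropped (sum over which currently-grounded one goes next):
  1 to go: {3} 1  {4} 1  {5} 1
  2 to go: {2,3} 1  {3,4} 2  {3,5} 2  {4,5} 2
  3 to go: {2,3,4} 3  {2,3,5} 3  {3,4,5} 6
  4 to go: {1,2,3,5} 3  {2,3,4,5} 12
  if 0:z drops first: 15 orders
  if 4:b drops first: 3 orders
heap linearizations: 18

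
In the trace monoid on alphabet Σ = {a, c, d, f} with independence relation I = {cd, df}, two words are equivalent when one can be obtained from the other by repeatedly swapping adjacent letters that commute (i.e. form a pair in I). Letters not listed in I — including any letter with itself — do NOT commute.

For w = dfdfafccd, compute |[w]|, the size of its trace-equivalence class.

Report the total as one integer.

24

piece 0:d — minimal
piece 1:f — minimal
piece 2:d rests on {0:d}
piece 3:f rests on {1:f}
piece 4:a rests on {2:d, 3:f}
piece 5:f rests on {4:a}
piece 6:c rests on {5:f}
piece 7:c rests on {6:c}
piece 8:d rests on {4:a}
minimal pieces: {0:d, 1:f}
ways to finish when only these pieces remain (= sum over removing one remaining piece with nothing left below it):
  1 left: {7}→1  {8}→1
  2 left: {6,7}→1  {7,8}→2
  3 left: {5,6,7}→1  {6,7,8}→3
  4 left: {5,6,7,8}→4
  5 left: {4,5,6,7,8}→4
  6 left: {2,4,5,6,7,8}→4  {3,4,5,6,7,8}→4
  7 left: {0,2,4,5,6,7,8}→4  {1,3,4,5,6,7,8}→4  {2,3,4,5,6,7,8}→8
  placing 0:d first → 12 extensions
  placing 1:f first → 12 extensions
total linear extensions = 24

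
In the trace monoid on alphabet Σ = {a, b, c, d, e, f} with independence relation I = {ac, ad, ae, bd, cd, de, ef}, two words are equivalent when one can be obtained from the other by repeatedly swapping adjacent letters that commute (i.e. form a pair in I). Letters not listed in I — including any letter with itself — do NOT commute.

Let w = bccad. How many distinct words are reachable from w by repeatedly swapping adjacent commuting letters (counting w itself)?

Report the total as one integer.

#0=b has no predecessor
#1=c depends on [0:b]
#2=c depends on [1:c]
#3=a depends on [0:b]
#4=d has no predecessor
sources: [0:b, 4:d]
N(rest) = Σ N(rest − s) over sources s of rest; N(one piece) = 1:
  size 1 → [2]=1  [3]=1  [4]=1
  size 2 → [1,2]=1  [2,3]=2  [2,4]=2  [3,4]=2
  size 3 → [1,2,3]=3  [1,2,4]=3  [2,3,4]=6
  first=0(b) contributes 12
  first=4(d) contributes 3
|[w]| = 15

15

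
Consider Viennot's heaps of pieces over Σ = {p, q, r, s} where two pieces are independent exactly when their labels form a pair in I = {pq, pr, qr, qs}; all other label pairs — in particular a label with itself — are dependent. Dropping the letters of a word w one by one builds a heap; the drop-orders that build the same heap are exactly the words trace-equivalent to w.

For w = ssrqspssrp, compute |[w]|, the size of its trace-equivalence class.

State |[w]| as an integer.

drop 0:s onto floor
drop 1:s onto {0:s}
drop 2:r onto {1:s}
drop 3:q onto floor
drop 4:s onto {2:r}
drop 5:p onto {4:s}
drop 6:s onto {5:p}
drop 7:s onto {6:s}
drop 8:r onto {7:s}
drop 9:p onto {7:s}
ground layer = {0:s, 3:q}
drop-orders for the pieces not yet dropped (sum over which currently-grounded one goes next):
  1 to go: {3} 1  {8} 1  {9} 1
  2 to go: {3,8} 2  {3,9} 2  {8,9} 2
  3 to go: {3,8,9} 6  {7,8,9} 2
  4 to go: {3,7,8,9} 8  {6,7,8,9} 2
  5 to go: {3,6,7,8,9} 10  {5,6,7,8,9} 2
  6 to go: {3,5,6,7,8,9} 12  {4,5,6,7,8,9} 2
  7 to go: {2,4,5,6,7,8,9} 2  {3,4,5,6,7,8,9} 14
  8 to go: {1,2,4,5,6,7,8,9} 2  {2,3,4,5,6,7,8,9} 16
  if 0:s drops first: 18 orders
  if 3:q drops first: 2 orders
heap linearizations: 20

20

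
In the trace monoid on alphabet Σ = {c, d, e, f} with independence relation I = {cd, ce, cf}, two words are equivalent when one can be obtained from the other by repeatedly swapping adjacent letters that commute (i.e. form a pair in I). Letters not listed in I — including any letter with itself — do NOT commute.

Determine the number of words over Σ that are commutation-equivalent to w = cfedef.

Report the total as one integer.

6

0(c) covers ∅
1(f) covers ∅
2(e) covers 1:f
3(d) covers 2:e
4(e) covers 3:d
5(f) covers 4:e
floor of heap: 0:c, 1:f
completions by unplaced set U, small U first (add the entries for U minus each lowest piece of U):
  |U|=1: {0}:1  {5}:1
  |U|=2: {0,5}:2  {4,5}:1
  |U|=3: {0,4,5}:3  {3,4,5}:1
  |U|=4: {0,3,4,5}:4  {2,3,4,5}:1
  start at 0(c): 1
  start at 1(f): 5
sum over floor = 6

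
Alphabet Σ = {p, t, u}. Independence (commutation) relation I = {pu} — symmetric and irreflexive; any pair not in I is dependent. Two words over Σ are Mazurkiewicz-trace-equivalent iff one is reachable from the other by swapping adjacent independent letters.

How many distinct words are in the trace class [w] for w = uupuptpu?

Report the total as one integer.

piece 0:u — minimal
piece 1:u rests on {0:u}
piece 2:p — minimal
piece 3:u rests on {1:u}
piece 4:p rests on {2:p}
piece 5:t rests on {3:u, 4:p}
piece 6:p rests on {5:t}
piece 7:u rests on {5:t}
minimal pieces: {0:u, 2:p}
ways to finish when only these pieces remain (= sum over removing one remaining piece with nothing left below it):
  1 left: {6}→1  {7}→1
  2 left: {6,7}→2
  3 left: {5,6,7}→2
  4 left: {3,5,6,7}→2  {4,5,6,7}→2
  5 left: {1,3,5,6,7}→2  {2,4,5,6,7}→2  {3,4,5,6,7}→4
  6 left: {0,1,3,5,6,7}→2  {1,3,4,5,6,7}→6  {2,3,4,5,6,7}→6
  placing 0:u first → 12 extensions
  placing 2:p first → 8 extensions
total linear extensions = 20

20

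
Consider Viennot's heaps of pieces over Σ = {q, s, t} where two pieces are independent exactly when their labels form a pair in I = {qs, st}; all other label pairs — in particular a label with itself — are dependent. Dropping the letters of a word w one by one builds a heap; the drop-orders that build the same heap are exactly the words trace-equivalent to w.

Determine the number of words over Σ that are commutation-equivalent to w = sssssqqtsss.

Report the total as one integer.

165

drop 0:s onto floor
drop 1:s onto {0:s}
drop 2:s onto {1:s}
drop 3:s onto {2:s}
drop 4:s onto {3:s}
drop 5:q onto floor
drop 6:q onto {5:q}
drop 7:t onto {6:q}
drop 8:s onto {4:s}
drop 9:s onto {8:s}
drop 10:s onto {9:s}
ground layer = {0:s, 5:q}
drop-orders for the pieces not yet dropped (sum over which currently-grounded one goes next):
  1 to go: {7} 1  {10} 1
  2 to go: {6,7} 1  {7,10} 2  {9,10} 1
  3 to go: {5,6,7} 1  {6,7,10} 3  {7,9,10} 3  {8,9,10} 1
  4 to go: {4,8,9,10} 1  {5,6,7,10} 4  {6,7,9,10} 6  {7,8,9,10} 4
  5 to go: {3,4,8,9,10} 1  {4,7,8,9,10} 5  {5,6,7,9,10} 10  {6,7,8,9,10} 10
  6 to go: {2,3,4,8,9,10} 1  {3,4,7,8,9,10} 6  {4,6,7,8,9,10} 15  {5,6,7,8,9,10} 20
  7 to go: {1,2,3,4,8,9,10} 1  {2,3,4,7,8,9,10} 7  {3,4,6,7,8,9,10} 21  {4,5,6,7,8,9,10} 35
  8 to go: {0,1,2,3,4,8,9,10} 1  {1,2,3,4,7,8,9,10} 8  {2,3,4,6,7,8,9,10} 28  {3,4,5,6,7,8,9,10} 56
  9 to go: {0,1,2,3,4,7,8,9,10} 9  {1,2,3,4,6,7,8,9,10} 36  {2,3,4,5,6,7,8,9,10} 84
  if 0:s drops first: 120 orders
  if 5:q drops first: 45 orders
heap linearizations: 165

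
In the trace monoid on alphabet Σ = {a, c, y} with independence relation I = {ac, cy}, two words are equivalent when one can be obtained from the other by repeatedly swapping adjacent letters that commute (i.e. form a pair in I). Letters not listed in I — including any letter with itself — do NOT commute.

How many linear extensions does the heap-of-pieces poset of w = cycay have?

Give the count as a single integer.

10

#0=c has no predecessor
#1=y has no predecessor
#2=c depends on [0:c]
#3=a depends on [1:y]
#4=y depends on [3:a]
sources: [0:c, 1:y]
N(rest) = Σ N(rest − s) over sources s of rest; N(one piece) = 1:
  size 1 → [2]=1  [4]=1
  size 2 → [0,2]=1  [2,4]=2  [3,4]=1
  size 3 → [0,2,4]=3  [1,3,4]=1  [2,3,4]=3
  first=0(c) contributes 4
  first=1(y) contributes 6
|[w]| = 10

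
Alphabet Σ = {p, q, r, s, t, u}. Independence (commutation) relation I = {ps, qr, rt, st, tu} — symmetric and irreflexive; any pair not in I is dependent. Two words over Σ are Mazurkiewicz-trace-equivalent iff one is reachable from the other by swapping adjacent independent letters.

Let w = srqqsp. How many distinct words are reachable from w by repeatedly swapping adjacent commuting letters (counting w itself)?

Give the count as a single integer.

#0=s has no predecessor
#1=r depends on [0:s]
#2=q depends on [0:s]
#3=q depends on [2:q]
#4=s depends on [1:r, 3:q]
#5=p depends on [1:r, 3:q]
sources: [0:s]
N(rest) = Σ N(rest − s) over sources s of rest; N(one piece) = 1:
  size 1 → [4]=1  [5]=1
  size 2 → [4,5]=2
  size 3 → [1,4,5]=2  [3,4,5]=2
  size 4 → [1,3,4,5]=4  [2,3,4,5]=2
  first=0(s) contributes 6

6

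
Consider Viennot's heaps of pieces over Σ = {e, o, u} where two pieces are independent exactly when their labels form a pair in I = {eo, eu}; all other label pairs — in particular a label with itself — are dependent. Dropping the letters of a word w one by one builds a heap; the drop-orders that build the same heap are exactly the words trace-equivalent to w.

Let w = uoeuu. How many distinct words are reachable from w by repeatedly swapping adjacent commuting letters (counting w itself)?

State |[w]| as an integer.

0(u) covers ∅
1(o) covers 0:u
2(e) covers ∅
3(u) covers 1:o
4(u) covers 3:u
floor of heap: 0:u, 2:e
completions by unplaced set U, small U first (add the entries for U minus each lowest piece of U):
  |U|=1: {2}:1  {4}:1
  |U|=2: {2,4}:2  {3,4}:1
  |U|=3: {1,3,4}:1  {2,3,4}:3
  start at 0(u): 4
  start at 2(e): 1
sum over floor = 5

5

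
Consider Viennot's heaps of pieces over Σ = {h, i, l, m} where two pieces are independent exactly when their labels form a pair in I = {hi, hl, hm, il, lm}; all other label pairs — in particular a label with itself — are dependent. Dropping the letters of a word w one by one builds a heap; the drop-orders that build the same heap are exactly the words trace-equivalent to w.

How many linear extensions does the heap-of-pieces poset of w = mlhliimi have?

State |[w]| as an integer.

168

drop 0:m onto floor
drop 1:l onto floor
drop 2:h onto floor
drop 3:l onto {1:l}
drop 4:i onto {0:m}
drop 5:i onto {4:i}
drop 6:m onto {5:i}
drop 7:i onto {6:m}
ground layer = {0:m, 1:l, 2:h}
drop-orders for the pieces not yet dropped (sum over which currently-grounded one goes next):
  1 to go: {2} 1  {3} 1  {7} 1
  2 to go: {1,3} 1  {2,3} 2  {2,7} 2  {3,7} 2  {6,7} 1
  3 to go: {1,2,3} 3  {1,3,7} 3  {2,3,7} 6  {2,6,7} 3  {3,6,7} 3  {5,6,7} 1
  4 to go: {1,2,3,7} 12  {1,3,6,7} 6  {2,3,6,7} 12  {2,5,6,7} 4  {3,5,6,7} 4  {4,5,6,7} 1
  5 to go: {0,4,5,6,7} 1  {1,2,3,6,7} 30  {1,3,5,6,7} 10  {2,3,5,6,7} 20  {2,4,5,6,7} 5  {3,4,5,6,7} 5
  6 to go: {0,2,4,5,6,7} 6  {0,3,4,5,6,7} 6  {1,2,3,5,6,7} 60  {1,3,4,5,6,7} 15  {2,3,4,5,6,7} 30
  if 0:m drops first: 105 orders
  if 1:l drops first: 42 orders
  if 2:h drops first: 21 orders
heap linearizations: 168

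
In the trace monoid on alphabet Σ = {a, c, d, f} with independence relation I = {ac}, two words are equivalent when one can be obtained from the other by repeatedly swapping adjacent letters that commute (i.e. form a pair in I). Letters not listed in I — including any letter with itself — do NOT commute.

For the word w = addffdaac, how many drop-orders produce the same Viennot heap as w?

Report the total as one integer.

0(a) covers ∅
1(d) covers 0:a
2(d) covers 1:d
3(f) covers 2:d
4(f) covers 3:f
5(d) covers 4:f
6(a) covers 5:d
7(a) covers 6:a
8(c) covers 5:d
floor of heap: 0:a
completions by unplaced set U, small U first (add the entries for U minus each lowest piece of U):
  |U|=1: {7}:1  {8}:1
  |U|=2: {6,7}:1  {7,8}:2
  |U|=3: {6,7,8}:3
  |U|=4: {5,6,7,8}:3
  |U|=5: {4,5,6,7,8}:3
  |U|=6: {3,4,5,6,7,8}:3
  |U|=7: {2,3,4,5,6,7,8}:3
  start at 0(a): 3

3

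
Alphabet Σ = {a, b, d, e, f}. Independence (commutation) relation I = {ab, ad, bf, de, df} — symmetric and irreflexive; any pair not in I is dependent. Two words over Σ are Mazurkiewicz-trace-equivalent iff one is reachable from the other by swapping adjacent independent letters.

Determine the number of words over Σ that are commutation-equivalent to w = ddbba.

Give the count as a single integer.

5

drop 0:d onto floor
drop 1:d onto {0:d}
drop 2:b onto {1:d}
drop 3:b onto {2:b}
drop 4:a onto floor
ground layer = {0:d, 4:a}
drop-orders for the pieces not yet dropped (sum over which currently-grounded one goes next):
  1 to go: {3} 1  {4} 1
  2 to go: {2,3} 1  {3,4} 2
  3 to go: {1,2,3} 1  {2,3,4} 3
  if 0:d drops first: 4 orders
  if 4:a drops first: 1 orders
heap linearizations: 5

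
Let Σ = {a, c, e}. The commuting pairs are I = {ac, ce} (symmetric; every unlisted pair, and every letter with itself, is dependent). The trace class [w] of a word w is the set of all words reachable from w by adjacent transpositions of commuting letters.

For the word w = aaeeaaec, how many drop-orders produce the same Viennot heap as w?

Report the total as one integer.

8

#0=a has no predecessor
#1=a depends on [0:a]
#2=e depends on [1:a]
#3=e depends on [2:e]
#4=a depends on [3:e]
#5=a depends on [4:a]
#6=e depends on [5:a]
#7=c has no predecessor
sources: [0:a, 7:c]
N(rest) = Σ N(rest − s) over sources s of rest; N(one piece) = 1:
  size 1 → [6]=1  [7]=1
  size 2 → [5,6]=1  [6,7]=2
  size 3 → [4,5,6]=1  [5,6,7]=3
  size 4 → [3,4,5,6]=1  [4,5,6,7]=4
  size 5 → [2,3,4,5,6]=1  [3,4,5,6,7]=5
  size 6 → [1,2,3,4,5,6]=1  [2,3,4,5,6,7]=6
  first=0(a) contributes 7
  first=7(c) contributes 1
|[w]| = 8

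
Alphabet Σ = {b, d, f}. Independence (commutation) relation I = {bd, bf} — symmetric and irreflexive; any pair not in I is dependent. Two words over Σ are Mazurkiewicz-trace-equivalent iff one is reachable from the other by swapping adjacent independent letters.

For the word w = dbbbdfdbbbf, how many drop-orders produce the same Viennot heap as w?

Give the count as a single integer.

462

#0=d has no predecessor
#1=b has no predecessor
#2=b depends on [1:b]
#3=b depends on [2:b]
#4=d depends on [0:d]
#5=f depends on [4:d]
#6=d depends on [5:f]
#7=b depends on [3:b]
#8=b depends on [7:b]
#9=b depends on [8:b]
#10=f depends on [6:d]
sources: [0:d, 1:b]
N(rest) = Σ N(rest − s) over sources s of rest; N(one piece) = 1:
  size 1 → [9]=1  [10]=1
  size 2 → [6,10]=1  [8,9]=1  [9,10]=2
  size 3 → [5,6,10]=1  [6,9,10]=3  [7,8,9]=1  [8,9,10]=3
  size 4 → [3,7,8,9]=1  [4,5,6,10]=1  [5,6,9,10]=4  [6,8,9,10]=6  [7,8,9,10]=4
  size 5 → [0,4,5,6,10]=1  [2,3,7,8,9]=1  [3,7,8,9,10]=5  [4,5,6,9,10]=5  [5,6,8,9,10]=10  [6,7,8,9,10]=10
  size 6 → [0,4,5,6,9,10]=6  [1,2,3,7,8,9]=1  [2,3,7,8,9,10]=6  [3,6,7,8,9,10]=15  [4,5,6,8,9,10]=15  [5,6,7,8,9,10]=20
  size 7 → [0,4,5,6,8,9,10]=21  [1,2,3,7,8,9,10]=7  [2,3,6,7,8,9,10]=21  [3,5,6,7,8,9,10]=35  [4,5,6,7,8,9,10]=35
  size 8 → [0,4,5,6,7,8,9,10]=56  [1,2,3,6,7,8,9,10]=28  [2,3,5,6,7,8,9,10]=56  [3,4,5,6,7,8,9,10]=70
  size 9 → [0,3,4,5,6,7,8,9,10]=126  [1,2,3,5,6,7,8,9,10]=84  [2,3,4,5,6,7,8,9,10]=126
  first=0(d) contributes 210
  first=1(b) contributes 252
|[w]| = 462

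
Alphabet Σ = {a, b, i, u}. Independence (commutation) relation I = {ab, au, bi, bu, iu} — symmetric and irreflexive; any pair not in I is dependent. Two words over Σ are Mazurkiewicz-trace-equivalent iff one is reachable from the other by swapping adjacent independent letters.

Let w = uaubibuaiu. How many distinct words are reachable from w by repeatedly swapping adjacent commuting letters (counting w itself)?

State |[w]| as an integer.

3150

piece 0:u — minimal
piece 1:a — minimal
piece 2:u rests on {0:u}
piece 3:b — minimal
piece 4:i rests on {1:a}
piece 5:b rests on {3:b}
piece 6:u rests on {2:u}
piece 7:a rests on {4:i}
piece 8:i rests on {7:a}
piece 9:u rests on {6:u}
minimal pieces: {0:u, 1:a, 3:b}
ways to finish when only these pieces remain (= sum over removing one remaining piece with nothing left below it):
  1 left: {5}→1  {8}→1  {9}→1
  2 left: {3,5}→1  {5,8}→2  {5,9}→2  {6,9}→1  {7,8}→1  {8,9}→2
  3 left: {2,6,9}→1  {3,5,8}→3  {3,5,9}→3  {4,7,8}→1  {5,6,9}→3  {5,7,8}→3  {5,8,9}→6  {6,8,9}→3  {7,8,9}→3
  4 left: {0,2,6,9}→1  {1,4,7,8}→1  {2,5,6,9}→4  {2,6,8,9}→4  {3,5,6,9}→6  {3,5,7,8}→6  {3,5,8,9}→12  {4,5,7,8}→4  {4,7,8,9}→4  {5,6,8,9}→12  {5,7,8,9}→12  {6,7,8,9}→6
  5 left: {0,2,5,6,9}→5  {0,2,6,8,9}→5  {1,4,5,7,8}→5  {1,4,7,8,9}→5  {2,3,5,6,9}→10  {2,5,6,8,9}→20  {2,6,7,8,9}→10  {3,4,5,7,8}→10  {3,5,6,8,9}→30  {3,5,7,8,9}→30  {4,5,7,8,9}→20  {4,6,7,8,9}→10  {5,6,7,8,9}→30
  6 left: {0,2,3,5,6,9}→15  {0,2,5,6,8,9}→30  {0,2,6,7,8,9}→15  {1,3,4,5,7,8}→15  {1,4,5,7,8,9}→30  {1,4,6,7,8,9}→15  {2,3,5,6,8,9}→60  {2,4,6,7,8,9}→20  {2,5,6,7,8,9}→60  {3,4,5,7,8,9}→60  {3,5,6,7,8,9}→90  {4,5,6,7,8,9}→60
  7 left: {0,2,3,5,6,8,9}→105  {0,2,4,6,7,8,9}→35  {0,2,5,6,7,8,9}→105  {1,2,4,6,7,8,9}→35  {1,3,4,5,7,8,9}→105  {1,4,5,6,7,8,9}→105  {2,3,5,6,7,8,9}→210  {2,4,5,6,7,8,9}→140  {3,4,5,6,7,8,9}→210
  8 left: {0,1,2,4,6,7,8,9}→70  {0,2,3,5,6,7,8,9}→420  {0,2,4,5,6,7,8,9}→280  {1,2,4,5,6,7,8,9}→280  {1,3,4,5,6,7,8,9}→420  {2,3,4,5,6,7,8,9}→560
  placing 0:u first → 1260 extensions
  placing 1:a first → 1260 extensions
  placing 3:b first → 630 extensions
total linear extensions = 3150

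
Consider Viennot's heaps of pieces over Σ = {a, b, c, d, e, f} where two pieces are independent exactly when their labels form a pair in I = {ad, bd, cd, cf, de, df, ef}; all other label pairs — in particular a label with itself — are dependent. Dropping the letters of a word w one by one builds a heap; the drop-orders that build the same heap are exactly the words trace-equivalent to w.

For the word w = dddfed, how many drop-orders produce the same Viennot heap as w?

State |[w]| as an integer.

piece 0:d — minimal
piece 1:d rests on {0:d}
piece 2:d rests on {1:d}
piece 3:f — minimal
piece 4:e — minimal
piece 5:d rests on {2:d}
minimal pieces: {0:d, 3:f, 4:e}
ways to finish when only these pieces remain (= sum over removing one remaining piece with nothing left below it):
  1 left: {3}→1  {4}→1  {5}→1
  2 left: {2,5}→1  {3,4}→2  {3,5}→2  {4,5}→2
  3 left: {1,2,5}→1  {2,3,5}→3  {2,4,5}→3  {3,4,5}→6
  4 left: {0,1,2,5}→1  {1,2,3,5}→4  {1,2,4,5}→4  {2,3,4,5}→12
  placing 0:d first → 20 extensions
  placing 3:f first → 5 extensions
  placing 4:e first → 5 extensions
total linear extensions = 30

30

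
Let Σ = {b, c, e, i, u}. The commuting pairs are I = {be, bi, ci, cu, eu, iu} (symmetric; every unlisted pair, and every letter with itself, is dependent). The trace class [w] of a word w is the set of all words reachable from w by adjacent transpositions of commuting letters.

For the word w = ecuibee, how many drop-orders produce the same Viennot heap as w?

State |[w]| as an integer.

33

#0=e has no predecessor
#1=c depends on [0:e]
#2=u has no predecessor
#3=i depends on [0:e]
#4=b depends on [1:c, 2:u]
#5=e depends on [1:c, 3:i]
#6=e depends on [5:e]
sources: [0:e, 2:u]
N(rest) = Σ N(rest − s) over sources s of rest; N(one piece) = 1:
  size 1 → [4]=1  [6]=1
  size 2 → [2,4]=1  [4,6]=2  [5,6]=1
  size 3 → [2,4,6]=3  [3,5,6]=1  [4,5,6]=3
  size 4 → [1,4,5,6]=3  [2,4,5,6]=6  [3,4,5,6]=4
  size 5 → [1,2,4,5,6]=9  [1,3,4,5,6]=7  [2,3,4,5,6]=10
  first=0(e) contributes 26
  first=2(u) contributes 7
|[w]| = 33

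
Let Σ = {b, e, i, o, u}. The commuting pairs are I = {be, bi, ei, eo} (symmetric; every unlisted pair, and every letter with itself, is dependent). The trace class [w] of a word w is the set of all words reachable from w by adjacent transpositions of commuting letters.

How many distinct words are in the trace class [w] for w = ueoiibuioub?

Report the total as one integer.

drop 0:u onto floor
drop 1:e onto {0:u}
drop 2:o onto {0:u}
drop 3:i onto {2:o}
drop 4:i onto {3:i}
drop 5:b onto {2:o}
drop 6:u onto {1:e, 4:i, 5:b}
drop 7:i onto {6:u}
drop 8:o onto {7:i}
drop 9:u onto {8:o}
drop 10:b onto {9:u}
ground layer = {0:u}
drop-orders for the pieces not yet dropped (sum over which currently-grounded one goes next):
  1 to go: {10} 1
  2 to go: {9,10} 1
  3 to go: {8,9,10} 1
  4 to go: {7,8,9,10} 1
  5 to go: {6,7,8,9,10} 1
  6 to go: {1,6,7,8,9,10} 1  {4,6,7,8,9,10} 1  {5,6,7,8,9,10} 1
  7 to go: {1,4,6,7,8,9,10} 2  {1,5,6,7,8,9,10} 2  {3,4,6,7,8,9,10} 1  {4,5,6,7,8,9,10} 2
  8 to go: {1,3,4,6,7,8,9,10} 3  {1,4,5,6,7,8,9,10} 6  {3,4,5,6,7,8,9,10} 3
  9 to go: {1,3,4,5,6,7,8,9,10} 12  {2,3,4,5,6,7,8,9,10} 3
  if 0:u drops first: 15 orders

15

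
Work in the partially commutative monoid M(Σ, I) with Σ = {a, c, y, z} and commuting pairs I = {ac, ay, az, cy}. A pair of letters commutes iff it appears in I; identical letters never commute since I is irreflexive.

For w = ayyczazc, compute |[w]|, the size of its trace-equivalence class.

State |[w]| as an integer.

piece 0:a — minimal
piece 1:y — minimal
piece 2:y rests on {1:y}
piece 3:c — minimal
piece 4:z rests on {2:y, 3:c}
piece 5:a rests on {0:a}
piece 6:z rests on {4:z}
piece 7:c rests on {6:z}
minimal pieces: {0:a, 1:y, 3:c}
ways to finish when only these pieces remain (= sum over removing one remaining piece with nothing left below it):
  1 left: {5}→1  {7}→1
  2 left: {0,5}→1  {5,7}→2  {6,7}→1
  3 left: {0,5,7}→3  {4,6,7}→1  {5,6,7}→3
  4 left: {0,5,6,7}→6  {2,4,6,7}→1  {3,4,6,7}→1  {4,5,6,7}→4
  5 left: {0,4,5,6,7}→10  {1,2,4,6,7}→1  {2,3,4,6,7}→2  {2,4,5,6,7}→5  {3,4,5,6,7}→5
  6 left: {0,2,4,5,6,7}→15  {0,3,4,5,6,7}→15  {1,2,3,4,6,7}→3  {1,2,4,5,6,7}→6  {2,3,4,5,6,7}→12
  placing 0:a first → 21 extensions
  placing 1:y first → 42 extensions
  placing 3:c first → 21 extensions
total linear extensions = 84

84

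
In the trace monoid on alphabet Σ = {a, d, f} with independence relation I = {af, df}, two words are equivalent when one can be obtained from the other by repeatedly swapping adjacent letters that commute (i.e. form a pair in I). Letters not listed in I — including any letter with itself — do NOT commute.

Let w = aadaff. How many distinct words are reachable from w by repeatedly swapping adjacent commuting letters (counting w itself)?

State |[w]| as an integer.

drop 0:a onto floor
drop 1:a onto {0:a}
drop 2:d onto {1:a}
drop 3:a onto {2:d}
drop 4:f onto floor
drop 5:f onto {4:f}
ground layer = {0:a, 4:f}
drop-orders for the pieces not yet dropped (sum over which currently-grounded one goes next):
  1 to go: {3} 1  {5} 1
  2 to go: {2,3} 1  {3,5} 2  {4,5} 1
  3 to go: {1,2,3} 1  {2,3,5} 3  {3,4,5} 3
  4 to go: {0,1,2,3} 1  {1,2,3,5} 4  {2,3,4,5} 6
  if 0:a drops first: 10 orders
  if 4:f drops first: 5 orders
heap linearizations: 15

15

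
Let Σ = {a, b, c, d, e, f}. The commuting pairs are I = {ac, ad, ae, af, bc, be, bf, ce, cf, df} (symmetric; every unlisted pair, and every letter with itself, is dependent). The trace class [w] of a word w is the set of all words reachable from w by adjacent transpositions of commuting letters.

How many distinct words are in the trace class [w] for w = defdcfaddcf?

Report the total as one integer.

#0=d has no predecessor
#1=e depends on [0:d]
#2=f depends on [1:e]
#3=d depends on [1:e]
#4=c depends on [3:d]
#5=f depends on [2:f]
#6=a has no predecessor
#7=d depends on [4:c]
#8=d depends on [7:d]
#9=c depends on [8:d]
#10=f depends on [5:f]
sources: [0:d, 6:a]
N(rest) = Σ N(rest − s) over sources s of rest; N(one piece) = 1:
  size 1 → [6]=1  [9]=1  [10]=1
  size 2 → [5,10]=1  [6,9]=2  [6,10]=2  [8,9]=1  [9,10]=2
  size 3 → [2,5,10]=1  [5,6,10]=3  [5,9,10]=3  [6,8,9]=3  [6,9,10]=6  [7,8,9]=1  [8,9,10]=3
  size 4 → [2,5,6,10]=4  [2,5,9,10]=4  [4,7,8,9]=1  [5,6,9,10]=12  [5,8,9,10]=6  [6,7,8,9]=4  [6,8,9,10]=12  [7,8,9,10]=4
  size 5 → [2,5,6,9,10]=20  [2,5,8,9,10]=10  [3,4,7,8,9]=1  [4,6,7,8,9]=5  [4,7,8,9,10]=5  [5,6,8,9,10]=30  [5,7,8,9,10]=10  [6,7,8,9,10]=20
  size 6 → [2,5,6,8,9,10]=60  [2,5,7,8,9,10]=20  [3,4,6,7,8,9]=6  [3,4,7,8,9,10]=6  [4,5,7,8,9,10]=15  [4,6,7,8,9,10]=30  [5,6,7,8,9,10]=60
  size 7 → [2,4,5,7,8,9,10]=35  [2,5,6,7,8,9,10]=140  [3,4,5,7,8,9,10]=21  [3,4,6,7,8,9,10]=42  [4,5,6,7,8,9,10]=105
  size 8 → [2,3,4,5,7,8,9,10]=56  [2,4,5,6,7,8,9,10]=280  [3,4,5,6,7,8,9,10]=168
  size 9 → [1,2,3,4,5,7,8,9,10]=56  [2,3,4,5,6,7,8,9,10]=504
  first=0(d) contributes 560
  first=6(a) contributes 56
|[w]| = 616

616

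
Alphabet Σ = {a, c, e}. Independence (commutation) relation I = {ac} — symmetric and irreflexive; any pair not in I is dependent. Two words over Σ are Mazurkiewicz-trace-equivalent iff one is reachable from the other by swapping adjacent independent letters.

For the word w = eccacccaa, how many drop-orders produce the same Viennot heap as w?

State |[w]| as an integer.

56

#0=e has no predecessor
#1=c depends on [0:e]
#2=c depends on [1:c]
#3=a depends on [0:e]
#4=c depends on [2:c]
#5=c depends on [4:c]
#6=c depends on [5:c]
#7=a depends on [3:a]
#8=a depends on [7:a]
sources: [0:e]
N(rest) = Σ N(rest − s) over sources s of rest; N(one piece) = 1:
  size 1 → [6]=1  [8]=1
  size 2 → [5,6]=1  [6,8]=2  [7,8]=1
  size 3 → [3,7,8]=1  [4,5,6]=1  [5,6,8]=3  [6,7,8]=3
  size 4 → [2,4,5,6]=1  [3,6,7,8]=4  [4,5,6,8]=4  [5,6,7,8]=6
  size 5 → [1,2,4,5,6]=1  [2,4,5,6,8]=5  [3,5,6,7,8]=10  [4,5,6,7,8]=10
  size 6 → [1,2,4,5,6,8]=6  [2,4,5,6,7,8]=15  [3,4,5,6,7,8]=20
  size 7 → [1,2,4,5,6,7,8]=21  [2,3,4,5,6,7,8]=35
  first=0(e) contributes 56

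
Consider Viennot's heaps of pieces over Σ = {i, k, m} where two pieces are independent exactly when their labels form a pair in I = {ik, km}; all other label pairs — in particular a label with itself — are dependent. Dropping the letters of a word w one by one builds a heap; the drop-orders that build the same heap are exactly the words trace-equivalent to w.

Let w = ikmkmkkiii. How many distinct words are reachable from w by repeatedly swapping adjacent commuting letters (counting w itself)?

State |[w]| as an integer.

0(i) covers ∅
1(k) covers ∅
2(m) covers 0:i
3(k) covers 1:k
4(m) covers 2:m
5(k) covers 3:k
6(k) covers 5:k
7(i) covers 4:m
8(i) covers 7:i
9(i) covers 8:i
floor of heap: 0:i, 1:k
completions by unplaced set U, small U first (add the entries for U minus each lowest piece of U):
  |U|=1: {6}:1  {9}:1
  |U|=2: {5,6}:1  {6,9}:2  {8,9}:1
  |U|=3: {3,5,6}:1  {5,6,9}:3  {6,8,9}:3  {7,8,9}:1
  |U|=4: {1,3,5,6}:1  {3,5,6,9}:4  {4,7,8,9}:1  {5,6,8,9}:6  {6,7,8,9}:4
  |U|=5: {1,3,5,6,9}:5  {2,4,7,8,9}:1  {3,5,6,8,9}:10  {4,6,7,8,9}:5  {5,6,7,8,9}:10
  |U|=6: {0,2,4,7,8,9}:1  {1,3,5,6,8,9}:15  {2,4,6,7,8,9}:6  {3,5,6,7,8,9}:20  {4,5,6,7,8,9}:15
  |U|=7: {0,2,4,6,7,8,9}:7  {1,3,5,6,7,8,9}:35  {2,4,5,6,7,8,9}:21  {3,4,5,6,7,8,9}:35
  |U|=8: {0,2,4,5,6,7,8,9}:28  {1,3,4,5,6,7,8,9}:70  {2,3,4,5,6,7,8,9}:56
  start at 0(i): 126
  start at 1(k): 84
sum over floor = 210

210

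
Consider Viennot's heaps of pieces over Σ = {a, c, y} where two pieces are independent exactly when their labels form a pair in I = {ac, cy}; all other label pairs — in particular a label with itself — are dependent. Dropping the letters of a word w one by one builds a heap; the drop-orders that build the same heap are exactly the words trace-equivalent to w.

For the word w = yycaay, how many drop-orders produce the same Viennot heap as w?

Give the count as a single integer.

piece 0:y — minimal
piece 1:y rests on {0:y}
piece 2:c — minimal
piece 3:a rests on {1:y}
piece 4:a rests on {3:a}
piece 5:y rests on {4:a}
minimal pieces: {0:y, 2:c}
ways to finish when only these pieces remain (= sum over removing one remaining piece with nothing left below it):
  1 left: {2}→1  {5}→1
  2 left: {2,5}→2  {4,5}→1
  3 left: {2,4,5}→3  {3,4,5}→1
  4 left: {1,3,4,5}→1  {2,3,4,5}→4
  placing 0:y first → 5 extensions
  placing 2:c first → 1 extensions
total linear extensions = 6

6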